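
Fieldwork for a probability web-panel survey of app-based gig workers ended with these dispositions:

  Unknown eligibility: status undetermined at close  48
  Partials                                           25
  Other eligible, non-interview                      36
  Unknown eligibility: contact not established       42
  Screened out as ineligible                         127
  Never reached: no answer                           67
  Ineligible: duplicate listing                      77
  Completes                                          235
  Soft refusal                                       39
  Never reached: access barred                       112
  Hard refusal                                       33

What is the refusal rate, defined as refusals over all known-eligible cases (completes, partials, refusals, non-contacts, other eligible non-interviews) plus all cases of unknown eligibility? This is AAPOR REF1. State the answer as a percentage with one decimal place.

Refusal or break-off = 33 + 39 = 72
Non-contacts = 67 + 112 = 179
Eligibility not determined = 42 + 48 = 90
Ineligible = 127 + 77 = 204
Num → 72
Base → 235 + 25 + 72 + 179 + 36 + 90 = 637
REF1 = 72 / 637 = 0.1130

11.3%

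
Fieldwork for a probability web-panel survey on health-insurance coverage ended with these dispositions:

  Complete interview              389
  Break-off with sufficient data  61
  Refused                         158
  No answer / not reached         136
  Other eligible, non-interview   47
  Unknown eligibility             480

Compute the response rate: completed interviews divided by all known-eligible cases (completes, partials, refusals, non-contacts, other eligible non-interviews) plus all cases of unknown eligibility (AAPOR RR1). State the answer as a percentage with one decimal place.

30.6%

Numerator = 389
Denom = 389 + 61 + 158 + 136 + 47 + 480 = 1271
RR1 = 389 / 1271 = 0.3061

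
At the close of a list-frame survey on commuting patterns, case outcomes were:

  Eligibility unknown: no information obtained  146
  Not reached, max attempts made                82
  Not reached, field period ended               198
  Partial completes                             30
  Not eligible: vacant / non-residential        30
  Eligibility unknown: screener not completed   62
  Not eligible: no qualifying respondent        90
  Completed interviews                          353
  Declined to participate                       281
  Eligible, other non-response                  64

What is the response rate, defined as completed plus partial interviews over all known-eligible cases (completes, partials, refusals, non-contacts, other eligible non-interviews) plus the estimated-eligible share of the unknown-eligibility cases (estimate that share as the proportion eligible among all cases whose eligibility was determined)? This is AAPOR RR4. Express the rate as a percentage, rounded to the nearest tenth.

Never reached = 198 + 82 = 280
Eligibility not determined = 62 + 146 = 208
Not eligible = 90 + 30 = 120
Num: 353 + 30 = 383
Known eligible: 353 + 30 + 281 + 280 + 64 = 1008
e = 1008 / (1008 + 120) = 1008 / 1128 = 0.8936
Estimated eligible among unknowns: 0.8936 × 208 = 185.87
Denom: 1008 + 185.87 = 1193.87
RR4 = 383 / 1193.87 = 0.3208

32.1%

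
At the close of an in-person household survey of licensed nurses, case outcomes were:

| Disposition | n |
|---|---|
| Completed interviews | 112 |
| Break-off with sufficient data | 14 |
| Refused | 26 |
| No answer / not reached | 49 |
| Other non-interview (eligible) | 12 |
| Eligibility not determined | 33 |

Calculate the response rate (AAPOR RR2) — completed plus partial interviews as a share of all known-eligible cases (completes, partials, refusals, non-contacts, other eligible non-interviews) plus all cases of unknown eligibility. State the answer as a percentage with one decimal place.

51.2%

Num → 112 + 14 = 126
Denom → 112 + 14 + 26 + 49 + 12 + 33 = 246
RR2 = 126 / 246 = 0.5122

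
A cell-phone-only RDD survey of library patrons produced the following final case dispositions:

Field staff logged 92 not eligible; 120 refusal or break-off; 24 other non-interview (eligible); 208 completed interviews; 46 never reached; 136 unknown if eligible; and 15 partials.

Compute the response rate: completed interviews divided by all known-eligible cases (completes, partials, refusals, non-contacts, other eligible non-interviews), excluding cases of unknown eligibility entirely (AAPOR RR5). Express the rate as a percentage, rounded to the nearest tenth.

50.4%

Numerator = 208
Denominator = 208 + 15 + 120 + 46 + 24 = 413
RR5 = 208 / 413 = 0.5036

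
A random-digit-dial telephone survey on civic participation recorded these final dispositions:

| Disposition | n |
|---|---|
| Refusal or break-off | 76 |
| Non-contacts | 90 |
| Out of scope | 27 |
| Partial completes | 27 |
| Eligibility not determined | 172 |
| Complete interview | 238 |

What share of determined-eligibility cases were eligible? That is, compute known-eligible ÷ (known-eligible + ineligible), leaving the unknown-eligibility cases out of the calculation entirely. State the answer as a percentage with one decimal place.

Determined eligible → 238 + 27 + 76 + 90 = 431
e = 431 / (431 + 27) = 431 / 458 = 0.9410

94.1%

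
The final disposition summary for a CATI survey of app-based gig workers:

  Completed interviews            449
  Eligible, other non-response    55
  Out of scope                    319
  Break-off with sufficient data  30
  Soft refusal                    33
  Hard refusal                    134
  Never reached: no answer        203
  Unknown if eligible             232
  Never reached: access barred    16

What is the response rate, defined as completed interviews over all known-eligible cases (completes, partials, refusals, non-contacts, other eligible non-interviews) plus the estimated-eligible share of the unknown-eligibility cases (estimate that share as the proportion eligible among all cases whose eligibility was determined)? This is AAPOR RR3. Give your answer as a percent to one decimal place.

41.1%

Refused = 134 + 33 = 167
Non-contacts = 203 + 16 = 219
Top: 449
Known eligible: 449 + 30 + 167 + 219 + 55 = 920
e = 920 / (920 + 319) = 920 / 1239 = 0.7425
Estimated eligible among unknowns: 0.7425 × 232 = 172.26
Base: 920 + 172.26 = 1092.26
RR3 = 449 / 1092.26 = 0.4111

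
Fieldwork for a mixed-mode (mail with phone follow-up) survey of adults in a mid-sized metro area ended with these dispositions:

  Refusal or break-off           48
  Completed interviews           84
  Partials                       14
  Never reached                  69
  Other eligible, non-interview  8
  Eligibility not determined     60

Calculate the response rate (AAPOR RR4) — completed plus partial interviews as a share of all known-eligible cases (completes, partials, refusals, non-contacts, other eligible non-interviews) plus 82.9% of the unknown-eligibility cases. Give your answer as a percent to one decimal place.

35.9%

Numerator = 84 + 14 = 98
Known eligible = 84 + 14 + 48 + 69 + 8 = 223
Estimated eligible among unknowns = 0.8290 × 60 = 49.74
Base = 223 + 49.74 = 272.74
RR4 = 98 / 272.74 = 0.3593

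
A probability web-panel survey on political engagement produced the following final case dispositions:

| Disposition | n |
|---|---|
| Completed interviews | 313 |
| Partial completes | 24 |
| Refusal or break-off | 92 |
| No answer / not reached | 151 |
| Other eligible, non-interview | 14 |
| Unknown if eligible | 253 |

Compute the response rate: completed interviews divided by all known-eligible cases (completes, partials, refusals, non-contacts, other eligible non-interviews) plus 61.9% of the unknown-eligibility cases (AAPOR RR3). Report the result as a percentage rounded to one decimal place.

Top = 313
Determined eligible = 313 + 24 + 92 + 151 + 14 = 594
Estimated eligible among unknowns = 0.6190 × 253 = 156.61
Denominator = 594 + 156.61 = 750.61
RR3 = 313 / 750.61 = 0.4170

41.7%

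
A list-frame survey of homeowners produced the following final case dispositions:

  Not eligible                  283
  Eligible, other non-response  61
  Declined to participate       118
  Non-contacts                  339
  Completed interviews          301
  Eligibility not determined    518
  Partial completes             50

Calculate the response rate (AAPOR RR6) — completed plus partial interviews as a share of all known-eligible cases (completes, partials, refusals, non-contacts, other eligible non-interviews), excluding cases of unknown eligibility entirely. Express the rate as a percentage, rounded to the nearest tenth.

40.4%

Top = 301 + 50 = 351
Base = 301 + 50 + 118 + 339 + 61 = 869
RR6 = 351 / 869 = 0.4039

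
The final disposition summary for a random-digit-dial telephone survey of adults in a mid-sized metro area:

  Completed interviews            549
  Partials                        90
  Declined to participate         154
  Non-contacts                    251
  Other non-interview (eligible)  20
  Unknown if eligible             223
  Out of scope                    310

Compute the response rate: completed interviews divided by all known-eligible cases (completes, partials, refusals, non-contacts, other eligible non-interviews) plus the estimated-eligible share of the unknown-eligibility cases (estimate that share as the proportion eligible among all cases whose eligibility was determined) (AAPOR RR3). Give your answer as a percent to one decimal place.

Top: 549
Known eligible: 549 + 90 + 154 + 251 + 20 = 1064
e = 1064 / (1064 + 310) = 1064 / 1374 = 0.7744
Eligible share of unknowns: 0.7744 × 223 = 172.69
Denominator: 1064 + 172.69 = 1236.69
RR3 = 549 / 1236.69 = 0.4439

44.4%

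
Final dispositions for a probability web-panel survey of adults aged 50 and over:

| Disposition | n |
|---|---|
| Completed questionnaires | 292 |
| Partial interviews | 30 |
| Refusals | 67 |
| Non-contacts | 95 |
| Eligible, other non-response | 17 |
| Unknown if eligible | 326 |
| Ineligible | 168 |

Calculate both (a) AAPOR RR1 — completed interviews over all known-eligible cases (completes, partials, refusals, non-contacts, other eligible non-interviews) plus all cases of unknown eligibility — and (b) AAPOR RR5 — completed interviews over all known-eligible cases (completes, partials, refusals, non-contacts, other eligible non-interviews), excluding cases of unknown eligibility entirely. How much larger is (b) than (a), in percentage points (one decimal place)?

23.0

Numerator = 292
Base = 292 + 30 + 67 + 95 + 17 + 326 = 827
RR1 = 292 / 827 = 0.3531
Base = 292 + 30 + 67 + 95 + 17 = 501
RR5 = 292 / 501 = 0.5828
Difference = 58.28 − 35.31 = 22.97 percentage points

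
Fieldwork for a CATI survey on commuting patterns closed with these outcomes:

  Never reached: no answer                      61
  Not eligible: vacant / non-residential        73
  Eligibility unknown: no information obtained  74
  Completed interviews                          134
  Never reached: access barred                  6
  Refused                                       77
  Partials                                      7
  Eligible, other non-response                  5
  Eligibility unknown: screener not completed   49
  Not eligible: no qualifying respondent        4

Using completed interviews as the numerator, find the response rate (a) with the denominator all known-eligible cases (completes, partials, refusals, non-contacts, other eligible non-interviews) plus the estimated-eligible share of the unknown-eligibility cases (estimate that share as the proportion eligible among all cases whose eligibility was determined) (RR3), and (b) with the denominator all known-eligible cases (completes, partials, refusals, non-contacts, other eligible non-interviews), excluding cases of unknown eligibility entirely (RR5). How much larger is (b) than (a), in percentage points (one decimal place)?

11.6

Non-contacts = 61 + 6 = 67
Unknown eligibility = 49 + 74 = 123
Ineligible = 4 + 73 = 77
Numerator → 134
Eligible (known) → 134 + 7 + 77 + 67 + 5 = 290
e = 290 / (290 + 77) = 290 / 367 = 0.7902
e × U → 0.7902 × 123 = 97.19
Base → 290 + 97.19 = 387.19
RR3 = 134 / 387.19 = 0.3461
Base → 134 + 7 + 77 + 67 + 5 = 290
RR5 = 134 / 290 = 0.4621
Difference = 46.21 − 34.61 = 11.60 percentage points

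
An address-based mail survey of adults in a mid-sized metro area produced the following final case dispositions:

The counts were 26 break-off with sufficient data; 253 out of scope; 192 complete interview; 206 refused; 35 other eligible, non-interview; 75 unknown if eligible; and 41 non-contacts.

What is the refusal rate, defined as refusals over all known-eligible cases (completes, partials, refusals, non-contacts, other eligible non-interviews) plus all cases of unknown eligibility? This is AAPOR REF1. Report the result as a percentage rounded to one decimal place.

Top = 206
Denom = 192 + 26 + 206 + 41 + 35 + 75 = 575
REF1 = 206 / 575 = 0.3583

35.8%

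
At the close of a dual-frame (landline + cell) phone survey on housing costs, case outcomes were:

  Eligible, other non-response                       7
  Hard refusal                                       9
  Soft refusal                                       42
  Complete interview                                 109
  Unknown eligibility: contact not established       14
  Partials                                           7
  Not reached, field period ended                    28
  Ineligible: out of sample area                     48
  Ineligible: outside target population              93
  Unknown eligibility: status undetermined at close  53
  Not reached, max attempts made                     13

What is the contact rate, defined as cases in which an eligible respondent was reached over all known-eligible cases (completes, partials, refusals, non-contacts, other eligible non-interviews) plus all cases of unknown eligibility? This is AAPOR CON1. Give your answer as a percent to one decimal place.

Refusals = 9 + 42 = 51
No contact after all attempts = 28 + 13 = 41
Unknown eligibility = 14 + 53 = 67
Not eligible = 93 + 48 = 141
Num → 109 + 7 + 51 + 7 = 174
Denominator → 109 + 7 + 51 + 41 + 7 + 67 = 282
CON1 = 174 / 282 = 0.6170

61.7%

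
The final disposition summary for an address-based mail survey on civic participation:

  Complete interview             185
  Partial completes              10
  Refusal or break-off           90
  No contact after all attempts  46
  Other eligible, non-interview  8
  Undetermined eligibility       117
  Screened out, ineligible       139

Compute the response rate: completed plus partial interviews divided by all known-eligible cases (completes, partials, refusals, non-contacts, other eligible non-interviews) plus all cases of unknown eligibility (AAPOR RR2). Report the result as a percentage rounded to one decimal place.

Top = 185 + 10 = 195
Denom = 185 + 10 + 90 + 46 + 8 + 117 = 456
RR2 = 195 / 456 = 0.4276

42.8%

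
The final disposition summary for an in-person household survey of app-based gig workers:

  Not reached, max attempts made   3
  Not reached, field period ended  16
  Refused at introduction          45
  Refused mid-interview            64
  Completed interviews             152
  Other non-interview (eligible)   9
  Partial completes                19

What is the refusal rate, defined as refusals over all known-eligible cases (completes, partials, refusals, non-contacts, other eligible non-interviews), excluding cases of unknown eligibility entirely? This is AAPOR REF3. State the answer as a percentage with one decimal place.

35.4%

Refusals = 45 + 64 = 109
No answer / not reached = 16 + 3 = 19
Numerator = 109
Denom = 152 + 19 + 109 + 19 + 9 = 308
REF3 = 109 / 308 = 0.3539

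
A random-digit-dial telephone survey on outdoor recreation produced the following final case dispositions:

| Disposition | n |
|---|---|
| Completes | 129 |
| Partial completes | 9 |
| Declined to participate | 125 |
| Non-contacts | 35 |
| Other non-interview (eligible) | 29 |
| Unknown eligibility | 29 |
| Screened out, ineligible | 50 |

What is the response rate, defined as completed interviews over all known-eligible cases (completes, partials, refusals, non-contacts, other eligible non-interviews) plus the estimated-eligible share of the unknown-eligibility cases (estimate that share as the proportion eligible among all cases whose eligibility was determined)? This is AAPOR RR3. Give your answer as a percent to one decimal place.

Num: 129
Known eligible: 129 + 9 + 125 + 35 + 29 = 327
e = 327 / (327 + 50) = 327 / 377 = 0.8674
Estimated eligible among unknowns: 0.8674 × 29 = 25.15
Denominator: 327 + 25.15 = 352.15
RR3 = 129 / 352.15 = 0.3663

36.6%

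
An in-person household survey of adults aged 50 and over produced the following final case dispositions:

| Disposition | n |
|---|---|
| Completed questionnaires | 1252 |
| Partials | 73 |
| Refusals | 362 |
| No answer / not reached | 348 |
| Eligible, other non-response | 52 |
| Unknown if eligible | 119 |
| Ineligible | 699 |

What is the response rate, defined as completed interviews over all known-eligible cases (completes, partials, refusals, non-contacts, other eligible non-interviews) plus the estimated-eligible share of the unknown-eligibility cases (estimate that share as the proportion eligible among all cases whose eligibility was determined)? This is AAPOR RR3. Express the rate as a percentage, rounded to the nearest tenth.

Num → 1252
Known eligible → 1252 + 73 + 362 + 348 + 52 = 2087
e = 2087 / (2087 + 699) = 2087 / 2786 = 0.7491
Eligible share of unknowns → 0.7491 × 119 = 89.14
Denom → 2087 + 89.14 = 2176.14
RR3 = 1252 / 2176.14 = 0.5753

57.5%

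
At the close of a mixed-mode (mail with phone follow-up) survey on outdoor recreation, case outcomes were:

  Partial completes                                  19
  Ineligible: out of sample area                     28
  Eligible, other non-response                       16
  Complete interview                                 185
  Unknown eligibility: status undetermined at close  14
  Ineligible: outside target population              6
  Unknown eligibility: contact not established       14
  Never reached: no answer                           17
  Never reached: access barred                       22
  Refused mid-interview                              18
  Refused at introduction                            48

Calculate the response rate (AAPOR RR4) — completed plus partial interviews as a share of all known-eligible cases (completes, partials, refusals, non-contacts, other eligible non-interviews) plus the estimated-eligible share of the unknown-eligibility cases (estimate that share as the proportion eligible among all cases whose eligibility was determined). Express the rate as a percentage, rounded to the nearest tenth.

58.2%

Refused = 48 + 18 = 66
Non-contacts = 17 + 22 = 39
Eligibility not determined = 14 + 14 = 28
Ineligible = 6 + 28 = 34
Num = 185 + 19 = 204
Determined eligible = 185 + 19 + 66 + 39 + 16 = 325
e = 325 / (325 + 34) = 325 / 359 = 0.9053
e × U = 0.9053 × 28 = 25.35
Base = 325 + 25.35 = 350.35
RR4 = 204 / 350.35 = 0.5823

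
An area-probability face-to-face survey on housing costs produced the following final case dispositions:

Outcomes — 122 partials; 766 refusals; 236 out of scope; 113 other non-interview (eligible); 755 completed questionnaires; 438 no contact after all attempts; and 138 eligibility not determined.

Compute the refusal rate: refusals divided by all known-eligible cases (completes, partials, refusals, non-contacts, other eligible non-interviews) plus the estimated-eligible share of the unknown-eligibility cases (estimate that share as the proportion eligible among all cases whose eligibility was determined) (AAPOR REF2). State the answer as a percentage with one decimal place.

Numerator → 766
Eligible (known) → 755 + 122 + 766 + 438 + 113 = 2194
e = 2194 / (2194 + 236) = 2194 / 2430 = 0.9029
Eligible share of unknowns → 0.9029 × 138 = 124.60
Base → 2194 + 124.60 = 2318.60
REF2 = 766 / 2318.60 = 0.3304

33.0%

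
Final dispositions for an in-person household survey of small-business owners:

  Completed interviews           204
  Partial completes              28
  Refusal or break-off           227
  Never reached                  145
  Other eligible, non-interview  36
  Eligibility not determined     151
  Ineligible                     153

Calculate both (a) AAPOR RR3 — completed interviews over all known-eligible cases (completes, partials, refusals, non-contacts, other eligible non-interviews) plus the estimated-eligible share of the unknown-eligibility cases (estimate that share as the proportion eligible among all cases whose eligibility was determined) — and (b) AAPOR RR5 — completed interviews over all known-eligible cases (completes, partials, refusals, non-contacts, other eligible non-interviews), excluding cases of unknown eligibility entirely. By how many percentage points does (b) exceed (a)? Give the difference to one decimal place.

Num → 204
Known eligible → 204 + 28 + 227 + 145 + 36 = 640
e = 640 / (640 + 153) = 640 / 793 = 0.8071
Estimated eligible among unknowns → 0.8071 × 151 = 121.87
Denominator → 640 + 121.87 = 761.87
RR3 = 204 / 761.87 = 0.2678
Denominator → 204 + 28 + 227 + 145 + 36 = 640
RR5 = 204 / 640 = 0.3187
Difference = 31.87 − 26.78 = 5.09 percentage points

5.1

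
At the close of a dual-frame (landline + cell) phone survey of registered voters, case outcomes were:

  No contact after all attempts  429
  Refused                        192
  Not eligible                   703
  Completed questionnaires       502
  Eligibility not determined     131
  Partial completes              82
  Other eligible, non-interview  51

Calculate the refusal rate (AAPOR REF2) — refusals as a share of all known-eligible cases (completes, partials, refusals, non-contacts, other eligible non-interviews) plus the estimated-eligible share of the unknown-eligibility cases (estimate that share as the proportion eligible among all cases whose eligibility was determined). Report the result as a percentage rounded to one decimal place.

14.3%

Num = 192
Known eligible = 502 + 82 + 192 + 429 + 51 = 1256
e = 1256 / (1256 + 703) = 1256 / 1959 = 0.6411
Eligible share of unknowns = 0.6411 × 131 = 83.98
Denom = 1256 + 83.98 = 1339.98
REF2 = 192 / 1339.98 = 0.1433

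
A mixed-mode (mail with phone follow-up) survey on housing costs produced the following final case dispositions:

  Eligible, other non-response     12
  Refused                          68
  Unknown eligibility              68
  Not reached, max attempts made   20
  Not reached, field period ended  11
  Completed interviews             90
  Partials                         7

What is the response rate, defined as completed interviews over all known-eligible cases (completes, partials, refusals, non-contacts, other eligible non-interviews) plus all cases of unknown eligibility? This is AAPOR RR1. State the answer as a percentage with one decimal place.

32.6%

Non-contacts = 11 + 20 = 31
Num → 90
Denom → 90 + 7 + 68 + 31 + 12 + 68 = 276
RR1 = 90 / 276 = 0.3261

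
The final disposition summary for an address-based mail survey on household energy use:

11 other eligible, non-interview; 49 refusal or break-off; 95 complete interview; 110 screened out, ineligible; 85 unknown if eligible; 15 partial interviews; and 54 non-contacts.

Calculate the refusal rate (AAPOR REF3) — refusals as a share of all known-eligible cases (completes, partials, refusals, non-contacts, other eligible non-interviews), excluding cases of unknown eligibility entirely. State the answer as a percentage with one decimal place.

21.9%

Numerator: 49
Denom: 95 + 15 + 49 + 54 + 11 = 224
REF3 = 49 / 224 = 0.2188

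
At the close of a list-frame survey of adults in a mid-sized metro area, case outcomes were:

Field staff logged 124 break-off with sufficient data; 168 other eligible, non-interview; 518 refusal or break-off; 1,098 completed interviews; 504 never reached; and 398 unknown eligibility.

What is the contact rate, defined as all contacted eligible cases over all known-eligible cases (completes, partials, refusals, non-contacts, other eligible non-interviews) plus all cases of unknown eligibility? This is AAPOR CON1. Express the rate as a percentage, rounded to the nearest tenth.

Num → 1098 + 124 + 518 + 168 = 1908
Denominator → 1098 + 124 + 518 + 504 + 168 + 398 = 2810
CON1 = 1908 / 2810 = 0.6790

67.9%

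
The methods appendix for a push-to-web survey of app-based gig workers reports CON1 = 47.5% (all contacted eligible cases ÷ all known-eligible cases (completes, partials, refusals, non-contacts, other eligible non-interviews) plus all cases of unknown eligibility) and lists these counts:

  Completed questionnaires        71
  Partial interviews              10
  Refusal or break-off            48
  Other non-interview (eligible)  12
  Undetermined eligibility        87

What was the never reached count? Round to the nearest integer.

Numerator = 71 + 10 + 48 + 12 = 141
CON1 = 141 / D = 0.475
D = 141 / 0.475 = 296.8
Remaining denominator categories sum to 228
never reached = 296.8 − 228 ≈ 69

69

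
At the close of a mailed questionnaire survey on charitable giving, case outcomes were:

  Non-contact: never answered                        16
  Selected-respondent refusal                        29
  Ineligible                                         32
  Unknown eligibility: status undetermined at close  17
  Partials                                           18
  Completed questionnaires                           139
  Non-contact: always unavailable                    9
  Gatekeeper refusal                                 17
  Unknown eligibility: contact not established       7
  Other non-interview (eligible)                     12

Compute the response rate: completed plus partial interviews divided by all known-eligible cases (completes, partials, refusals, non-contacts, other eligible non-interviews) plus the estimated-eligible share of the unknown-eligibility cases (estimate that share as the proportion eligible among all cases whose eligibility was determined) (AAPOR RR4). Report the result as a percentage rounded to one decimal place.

Refused = 17 + 29 = 46
No answer / not reached = 16 + 9 = 25
Eligibility not determined = 7 + 17 = 24
Num → 139 + 18 = 157
Determined eligible → 139 + 18 + 46 + 25 + 12 = 240
e = 240 / (240 + 32) = 240 / 272 = 0.8824
e × U → 0.8824 × 24 = 21.18
Denom → 240 + 21.18 = 261.18
RR4 = 157 / 261.18 = 0.6011

60.1%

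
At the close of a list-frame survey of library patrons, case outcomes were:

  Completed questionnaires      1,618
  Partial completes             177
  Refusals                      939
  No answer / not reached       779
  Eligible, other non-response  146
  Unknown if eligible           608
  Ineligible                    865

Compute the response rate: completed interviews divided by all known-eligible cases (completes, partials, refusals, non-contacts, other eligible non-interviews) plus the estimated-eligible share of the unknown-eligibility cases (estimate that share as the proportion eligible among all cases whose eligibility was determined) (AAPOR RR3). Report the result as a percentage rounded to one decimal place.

39.0%

Numerator: 1618
Eligible (known): 1618 + 177 + 939 + 779 + 146 = 3659
e = 3659 / (3659 + 865) = 3659 / 4524 = 0.8088
Eligible share of unknowns: 0.8088 × 608 = 491.75
Base: 3659 + 491.75 = 4150.75
RR3 = 1618 / 4150.75 = 0.3898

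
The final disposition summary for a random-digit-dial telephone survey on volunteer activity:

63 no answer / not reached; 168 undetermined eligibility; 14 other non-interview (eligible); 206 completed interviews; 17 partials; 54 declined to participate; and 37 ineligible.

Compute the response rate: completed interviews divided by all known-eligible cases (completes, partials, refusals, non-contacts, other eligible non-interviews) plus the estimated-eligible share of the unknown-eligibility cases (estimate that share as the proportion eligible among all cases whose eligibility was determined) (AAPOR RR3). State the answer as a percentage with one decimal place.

Num → 206
Eligible (known) → 206 + 17 + 54 + 63 + 14 = 354
e = 354 / (354 + 37) = 354 / 391 = 0.9054
Estimated eligible among unknowns → 0.9054 × 168 = 152.11
Denom → 354 + 152.11 = 506.11
RR3 = 206 / 506.11 = 0.4070

40.7%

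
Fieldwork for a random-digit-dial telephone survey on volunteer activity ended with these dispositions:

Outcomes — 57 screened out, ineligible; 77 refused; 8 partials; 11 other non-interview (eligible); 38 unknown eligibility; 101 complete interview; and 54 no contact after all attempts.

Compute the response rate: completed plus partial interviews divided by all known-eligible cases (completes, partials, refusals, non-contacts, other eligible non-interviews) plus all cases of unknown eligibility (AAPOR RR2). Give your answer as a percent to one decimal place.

Top = 101 + 8 = 109
Base = 101 + 8 + 77 + 54 + 11 + 38 = 289
RR2 = 109 / 289 = 0.3772

37.7%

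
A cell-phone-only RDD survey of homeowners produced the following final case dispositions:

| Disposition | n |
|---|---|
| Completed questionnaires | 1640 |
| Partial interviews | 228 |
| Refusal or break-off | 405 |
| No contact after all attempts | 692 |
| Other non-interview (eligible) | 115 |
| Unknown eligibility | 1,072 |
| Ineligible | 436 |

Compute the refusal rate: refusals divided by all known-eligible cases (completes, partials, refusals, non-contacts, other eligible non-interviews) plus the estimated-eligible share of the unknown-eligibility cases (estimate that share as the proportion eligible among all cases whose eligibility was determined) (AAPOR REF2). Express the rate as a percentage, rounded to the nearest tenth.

10.1%

Numerator → 405
Determined eligible → 1640 + 228 + 405 + 692 + 115 = 3080
e = 3080 / (3080 + 436) = 3080 / 3516 = 0.8760
Estimated eligible among unknowns → 0.8760 × 1072 = 939.07
Base → 3080 + 939.07 = 4019.07
REF2 = 405 / 4019.07 = 0.1008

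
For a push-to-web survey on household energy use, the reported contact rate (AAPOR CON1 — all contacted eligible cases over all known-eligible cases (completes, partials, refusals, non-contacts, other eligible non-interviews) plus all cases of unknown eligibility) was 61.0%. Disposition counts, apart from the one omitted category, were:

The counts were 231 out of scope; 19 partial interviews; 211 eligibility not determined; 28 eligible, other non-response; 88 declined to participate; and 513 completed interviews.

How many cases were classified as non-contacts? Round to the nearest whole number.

Top → 513 + 19 + 88 + 28 = 648
CON1 = 648 / D = 0.610
D = 648 / 0.610 = 1062.3
Remaining denominator categories sum to 859
non-contacts = 1062.3 − 859 ≈ 203

203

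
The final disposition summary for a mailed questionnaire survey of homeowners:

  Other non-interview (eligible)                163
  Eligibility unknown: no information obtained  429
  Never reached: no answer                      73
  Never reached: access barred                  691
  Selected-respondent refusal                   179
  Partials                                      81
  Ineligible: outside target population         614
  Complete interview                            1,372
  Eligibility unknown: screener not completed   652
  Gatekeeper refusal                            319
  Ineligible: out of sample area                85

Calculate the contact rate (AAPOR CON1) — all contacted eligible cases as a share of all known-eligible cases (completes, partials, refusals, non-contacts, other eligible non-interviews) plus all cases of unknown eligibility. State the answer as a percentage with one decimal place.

Refusal or break-off = 319 + 179 = 498
No answer / not reached = 73 + 691 = 764
Unknown if eligible = 652 + 429 = 1081
Ineligible = 614 + 85 = 699
Num → 1372 + 81 + 498 + 163 = 2114
Denominator → 1372 + 81 + 498 + 764 + 163 + 1081 = 3959
CON1 = 2114 / 3959 = 0.5340

53.4%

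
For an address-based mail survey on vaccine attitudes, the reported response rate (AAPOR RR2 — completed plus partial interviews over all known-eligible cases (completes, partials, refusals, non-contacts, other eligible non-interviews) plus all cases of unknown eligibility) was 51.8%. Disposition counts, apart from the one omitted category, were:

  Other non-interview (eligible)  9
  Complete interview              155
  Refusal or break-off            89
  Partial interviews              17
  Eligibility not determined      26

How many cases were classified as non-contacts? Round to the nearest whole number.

36

Num = 155 + 17 = 172
RR2 = 172 / D = 0.518
D = 172 / 0.518 = 332.0
Rest of base = 296
non-contacts = 332.0 − 296 ≈ 36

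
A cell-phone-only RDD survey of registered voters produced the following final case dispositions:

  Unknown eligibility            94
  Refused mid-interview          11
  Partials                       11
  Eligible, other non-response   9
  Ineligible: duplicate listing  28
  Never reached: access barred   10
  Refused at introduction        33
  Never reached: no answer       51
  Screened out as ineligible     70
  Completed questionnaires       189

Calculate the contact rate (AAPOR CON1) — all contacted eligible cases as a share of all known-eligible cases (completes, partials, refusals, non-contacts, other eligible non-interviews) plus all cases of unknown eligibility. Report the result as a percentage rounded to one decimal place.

62.0%

Refusal or break-off = 33 + 11 = 44
No answer / not reached = 51 + 10 = 61
Out of scope = 70 + 28 = 98
Top = 189 + 11 + 44 + 9 = 253
Denominator = 189 + 11 + 44 + 61 + 9 + 94 = 408
CON1 = 253 / 408 = 0.6201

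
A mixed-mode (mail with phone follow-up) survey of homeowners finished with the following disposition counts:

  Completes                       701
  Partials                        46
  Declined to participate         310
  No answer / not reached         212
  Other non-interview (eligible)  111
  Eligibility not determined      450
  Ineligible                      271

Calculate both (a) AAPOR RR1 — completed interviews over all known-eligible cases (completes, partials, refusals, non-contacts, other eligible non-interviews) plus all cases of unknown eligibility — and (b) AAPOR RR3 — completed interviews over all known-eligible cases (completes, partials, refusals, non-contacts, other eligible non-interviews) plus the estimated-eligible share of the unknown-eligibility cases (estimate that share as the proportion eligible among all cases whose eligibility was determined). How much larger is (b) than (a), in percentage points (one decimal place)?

Numerator → 701
Denominator → 701 + 46 + 310 + 212 + 111 + 450 = 1830
RR1 = 701 / 1830 = 0.3831
Determined eligible → 701 + 46 + 310 + 212 + 111 = 1380
e = 1380 / (1380 + 271) = 1380 / 1651 = 0.8359
Estimated eligible among unknowns → 0.8359 × 450 = 376.15
Denominator → 1380 + 376.15 = 1756.15
RR3 = 701 / 1756.15 = 0.3992
Difference = 39.92 − 38.31 = 1.61 percentage points

1.6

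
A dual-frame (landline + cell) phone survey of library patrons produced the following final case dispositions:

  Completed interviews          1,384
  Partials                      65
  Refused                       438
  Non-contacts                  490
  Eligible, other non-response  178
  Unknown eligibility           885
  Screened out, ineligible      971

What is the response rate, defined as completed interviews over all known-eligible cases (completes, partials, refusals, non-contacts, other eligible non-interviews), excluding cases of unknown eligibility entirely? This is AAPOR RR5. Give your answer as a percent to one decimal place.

54.2%

Top: 1384
Denom: 1384 + 65 + 438 + 490 + 178 = 2555
RR5 = 1384 / 2555 = 0.5417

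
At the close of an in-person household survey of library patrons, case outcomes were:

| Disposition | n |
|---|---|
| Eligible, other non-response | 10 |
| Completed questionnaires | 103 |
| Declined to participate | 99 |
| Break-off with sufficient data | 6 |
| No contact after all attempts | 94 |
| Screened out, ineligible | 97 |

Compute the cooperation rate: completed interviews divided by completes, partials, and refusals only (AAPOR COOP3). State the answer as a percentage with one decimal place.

49.5%

Top = 103
Denom = 103 + 6 + 99 = 208
COOP3 = 103 / 208 = 0.4952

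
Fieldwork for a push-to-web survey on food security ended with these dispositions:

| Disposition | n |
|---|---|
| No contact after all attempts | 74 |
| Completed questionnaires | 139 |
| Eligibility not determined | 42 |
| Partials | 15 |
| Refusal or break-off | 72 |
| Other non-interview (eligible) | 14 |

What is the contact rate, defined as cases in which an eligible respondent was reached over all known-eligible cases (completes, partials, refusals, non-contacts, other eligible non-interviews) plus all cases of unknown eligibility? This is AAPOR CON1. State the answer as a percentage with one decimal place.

67.4%

Num: 139 + 15 + 72 + 14 = 240
Base: 139 + 15 + 72 + 74 + 14 + 42 = 356
CON1 = 240 / 356 = 0.6742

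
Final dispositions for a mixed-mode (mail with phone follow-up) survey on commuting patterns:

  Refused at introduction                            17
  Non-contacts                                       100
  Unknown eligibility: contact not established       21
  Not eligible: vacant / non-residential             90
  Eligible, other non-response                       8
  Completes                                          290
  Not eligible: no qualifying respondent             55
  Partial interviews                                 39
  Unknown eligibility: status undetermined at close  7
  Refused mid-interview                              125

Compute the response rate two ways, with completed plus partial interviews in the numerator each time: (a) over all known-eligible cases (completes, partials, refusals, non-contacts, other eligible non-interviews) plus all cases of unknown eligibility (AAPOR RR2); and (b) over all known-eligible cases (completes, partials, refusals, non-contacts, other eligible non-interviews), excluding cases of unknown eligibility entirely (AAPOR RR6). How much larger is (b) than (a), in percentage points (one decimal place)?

2.6

Refused = 17 + 125 = 142
Undetermined eligibility = 21 + 7 = 28
Ineligible = 55 + 90 = 145
Numerator → 290 + 39 = 329
Base → 290 + 39 + 142 + 100 + 8 + 28 = 607
RR2 = 329 / 607 = 0.5420
Base → 290 + 39 + 142 + 100 + 8 = 579
RR6 = 329 / 579 = 0.5682
Difference = 56.82 − 54.20 = 2.62 percentage points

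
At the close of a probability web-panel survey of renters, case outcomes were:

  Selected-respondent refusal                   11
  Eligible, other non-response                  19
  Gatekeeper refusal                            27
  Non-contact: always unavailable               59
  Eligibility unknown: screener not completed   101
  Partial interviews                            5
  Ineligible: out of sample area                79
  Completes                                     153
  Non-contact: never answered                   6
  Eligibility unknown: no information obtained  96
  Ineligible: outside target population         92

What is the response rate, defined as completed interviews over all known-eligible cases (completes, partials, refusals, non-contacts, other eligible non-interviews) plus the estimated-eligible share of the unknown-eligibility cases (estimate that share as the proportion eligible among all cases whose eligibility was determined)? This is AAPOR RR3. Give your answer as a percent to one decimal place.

Refused = 27 + 11 = 38
Non-contacts = 6 + 59 = 65
Unknown eligibility = 101 + 96 = 197
Out of scope = 92 + 79 = 171
Top: 153
Determined eligible: 153 + 5 + 38 + 65 + 19 = 280
e = 280 / (280 + 171) = 280 / 451 = 0.6208
e × U: 0.6208 × 197 = 122.30
Denominator: 280 + 122.30 = 402.30
RR3 = 153 / 402.30 = 0.3803

38.0%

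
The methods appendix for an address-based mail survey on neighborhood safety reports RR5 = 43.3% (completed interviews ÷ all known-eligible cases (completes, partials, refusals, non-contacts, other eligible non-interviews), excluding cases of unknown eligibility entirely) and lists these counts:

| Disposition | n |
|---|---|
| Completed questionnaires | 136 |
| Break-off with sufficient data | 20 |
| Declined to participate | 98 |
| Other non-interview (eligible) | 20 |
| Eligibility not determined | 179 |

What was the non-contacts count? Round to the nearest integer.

RR5 = 136 / D = 0.433
D = 136 / 0.433 = 314.1
Rest of base = 274
non-contacts = 314.1 − 274 ≈ 40

40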